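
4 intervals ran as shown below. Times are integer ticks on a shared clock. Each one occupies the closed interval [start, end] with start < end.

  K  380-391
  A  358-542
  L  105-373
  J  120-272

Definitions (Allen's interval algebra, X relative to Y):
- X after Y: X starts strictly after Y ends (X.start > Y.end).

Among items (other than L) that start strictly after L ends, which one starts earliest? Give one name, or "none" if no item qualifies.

K

Target L = [105, 373].
A [358, 542] → overlapped-by → excluded.
J [120, 272] → during → excluded.
K [380, 391] → after → candidate.
Among candidates, earliest start is 380 → K.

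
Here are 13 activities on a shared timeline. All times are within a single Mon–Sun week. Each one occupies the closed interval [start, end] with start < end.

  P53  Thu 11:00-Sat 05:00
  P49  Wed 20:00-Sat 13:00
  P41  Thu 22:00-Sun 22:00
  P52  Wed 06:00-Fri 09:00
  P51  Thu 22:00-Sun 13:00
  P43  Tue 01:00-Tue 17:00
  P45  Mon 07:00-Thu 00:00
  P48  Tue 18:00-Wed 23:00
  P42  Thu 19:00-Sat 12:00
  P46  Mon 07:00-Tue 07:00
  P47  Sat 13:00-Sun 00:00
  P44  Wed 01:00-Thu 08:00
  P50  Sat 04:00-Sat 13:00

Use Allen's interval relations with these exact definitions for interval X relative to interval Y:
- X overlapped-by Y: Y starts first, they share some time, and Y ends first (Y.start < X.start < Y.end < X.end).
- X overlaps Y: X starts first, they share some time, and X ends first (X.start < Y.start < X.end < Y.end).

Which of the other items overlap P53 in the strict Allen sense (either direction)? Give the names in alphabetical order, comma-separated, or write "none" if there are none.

P41, P42, P50, P51, P52

Target P53 = [Thu 11:00, Sat 05:00].
P41 [Thu 22:00, Sun 22:00] → overlapped-by → yes.
P42 [Thu 19:00, Sat 12:00] → overlapped-by → yes.
P43 [Tue 01:00, Tue 17:00] → before → no.
P44 [Wed 01:00, Thu 08:00] → before → no.
P45 [Mon 07:00, Thu 00:00] → before → no.
P46 [Mon 07:00, Tue 07:00] → before → no.
P47 [Sat 13:00, Sun 00:00] → after → no.
P48 [Tue 18:00, Wed 23:00] → before → no.
P49 [Wed 20:00, Sat 13:00] → contains → no.
P50 [Sat 04:00, Sat 13:00] → overlapped-by → yes.
P51 [Thu 22:00, Sun 13:00] → overlapped-by → yes.
P52 [Wed 06:00, Fri 09:00] → overlaps → yes.
Result: P41, P42, P50, P51, P52.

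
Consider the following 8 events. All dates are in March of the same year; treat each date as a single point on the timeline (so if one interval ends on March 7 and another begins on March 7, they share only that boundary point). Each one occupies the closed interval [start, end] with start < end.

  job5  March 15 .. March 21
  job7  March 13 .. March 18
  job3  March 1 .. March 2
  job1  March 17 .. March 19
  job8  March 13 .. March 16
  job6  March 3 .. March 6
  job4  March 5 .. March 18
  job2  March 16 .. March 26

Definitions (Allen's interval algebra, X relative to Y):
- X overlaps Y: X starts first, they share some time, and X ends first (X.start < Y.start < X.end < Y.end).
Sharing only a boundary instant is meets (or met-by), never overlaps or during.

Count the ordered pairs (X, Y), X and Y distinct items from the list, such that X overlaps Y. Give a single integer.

9

Checking all 56 ordered pairs for relation 'overlaps'; matching pairs in alphabetical order:
(job4, job1): job4 overlaps job1 ✓
(job4, job2): job4 overlaps job2 ✓
(job4, job5): job4 overlaps job5 ✓
(job5, job2): job5 overlaps job2 ✓
(job6, job4): job6 overlaps job4 ✓
(job7, job1): job7 overlaps job1 ✓
(job7, job2): job7 overlaps job2 ✓
(job7, job5): job7 overlaps job5 ✓
(job8, job5): job8 overlaps job5 ✓
Count: 9.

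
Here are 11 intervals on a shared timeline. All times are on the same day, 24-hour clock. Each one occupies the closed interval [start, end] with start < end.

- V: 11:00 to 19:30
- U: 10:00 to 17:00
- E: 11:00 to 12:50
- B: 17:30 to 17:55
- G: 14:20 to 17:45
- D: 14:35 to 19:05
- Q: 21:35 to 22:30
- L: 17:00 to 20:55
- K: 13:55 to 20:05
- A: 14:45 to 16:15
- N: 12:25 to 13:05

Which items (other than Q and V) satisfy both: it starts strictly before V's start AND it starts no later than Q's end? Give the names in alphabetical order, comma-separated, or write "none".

U

Conditions: its start is strictly before V's start (X.start < 11:00) AND its start is no later than Q's end (X.start <= 22:30).
A: start 14:45 < 11:00? ✗; start 14:45 <= 22:30? ✓ → no.
B: start 17:30 < 11:00? ✗; start 17:30 <= 22:30? ✓ → no.
D: start 14:35 < 11:00? ✗; start 14:35 <= 22:30? ✓ → no.
E: start 11:00 < 11:00? ✗; start 11:00 <= 22:30? ✓ → no.
G: start 14:20 < 11:00? ✗; start 14:20 <= 22:30? ✓ → no.
K: start 13:55 < 11:00? ✗; start 13:55 <= 22:30? ✓ → no.
L: start 17:00 < 11:00? ✗; start 17:00 <= 22:30? ✓ → no.
N: start 12:25 < 11:00? ✗; start 12:25 <= 22:30? ✓ → no.
U: start 10:00 < 11:00? ✓; start 10:00 <= 22:30? ✓ → yes.
Result: U.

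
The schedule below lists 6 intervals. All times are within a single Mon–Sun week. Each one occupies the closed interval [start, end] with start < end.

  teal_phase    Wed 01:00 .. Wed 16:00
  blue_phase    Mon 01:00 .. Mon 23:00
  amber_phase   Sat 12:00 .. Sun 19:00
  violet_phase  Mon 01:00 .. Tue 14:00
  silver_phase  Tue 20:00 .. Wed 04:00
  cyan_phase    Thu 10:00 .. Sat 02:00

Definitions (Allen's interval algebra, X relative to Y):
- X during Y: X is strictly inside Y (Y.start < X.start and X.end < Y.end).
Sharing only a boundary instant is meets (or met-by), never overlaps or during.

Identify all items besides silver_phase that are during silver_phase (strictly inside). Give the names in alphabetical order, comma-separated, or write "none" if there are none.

none

Target silver_phase = [Tue 20:00, Wed 04:00].
amber_phase [Sat 12:00, Sun 19:00] → after → no.
blue_phase [Mon 01:00, Mon 23:00] → before → no.
cyan_phase [Thu 10:00, Sat 02:00] → after → no.
teal_phase [Wed 01:00, Wed 16:00] → overlapped-by → no.
violet_phase [Mon 01:00, Tue 14:00] → before → no.
Result: none.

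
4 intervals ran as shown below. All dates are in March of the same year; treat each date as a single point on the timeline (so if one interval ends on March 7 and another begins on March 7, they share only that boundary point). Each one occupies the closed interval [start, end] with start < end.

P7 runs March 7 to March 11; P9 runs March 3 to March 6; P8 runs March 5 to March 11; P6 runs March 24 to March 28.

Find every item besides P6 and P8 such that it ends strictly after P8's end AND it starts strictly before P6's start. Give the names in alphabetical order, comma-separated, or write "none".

none

Conditions: its end is strictly after P8's end (X.end > March 11) AND its start is strictly before P6's start (X.start < March 24).
P7: end March 11 > March 11? ✗; start March 7 < March 24? ✓ → no.
P9: end March 6 > March 11? ✗; start March 3 < March 24? ✓ → no.
Result: none.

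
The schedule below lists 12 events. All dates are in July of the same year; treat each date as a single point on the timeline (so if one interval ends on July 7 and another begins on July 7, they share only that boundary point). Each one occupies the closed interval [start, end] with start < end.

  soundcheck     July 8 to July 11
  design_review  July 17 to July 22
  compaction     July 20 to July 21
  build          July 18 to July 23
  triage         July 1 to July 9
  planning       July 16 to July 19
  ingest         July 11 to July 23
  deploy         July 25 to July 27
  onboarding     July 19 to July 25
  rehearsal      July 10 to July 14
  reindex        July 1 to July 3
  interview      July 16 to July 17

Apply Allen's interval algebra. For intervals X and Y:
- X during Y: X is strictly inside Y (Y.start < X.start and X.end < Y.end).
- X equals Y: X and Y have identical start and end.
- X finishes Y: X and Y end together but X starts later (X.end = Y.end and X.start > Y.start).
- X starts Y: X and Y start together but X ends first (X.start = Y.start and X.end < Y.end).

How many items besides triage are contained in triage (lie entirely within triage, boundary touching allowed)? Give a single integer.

1

Target triage = [July 1, July 9].
build [July 18, July 23] → after → no.
compaction [July 20, July 21] → after → no.
deploy [July 25, July 27] → after → no.
design_review [July 17, July 22] → after → no.
ingest [July 11, July 23] → after → no.
interview [July 16, July 17] → after → no.
onboarding [July 19, July 25] → after → no.
planning [July 16, July 19] → after → no.
rehearsal [July 10, July 14] → after → no.
reindex [July 1, July 3] → starts → counts.
soundcheck [July 8, July 11] → overlapped-by → no.
Total: 1.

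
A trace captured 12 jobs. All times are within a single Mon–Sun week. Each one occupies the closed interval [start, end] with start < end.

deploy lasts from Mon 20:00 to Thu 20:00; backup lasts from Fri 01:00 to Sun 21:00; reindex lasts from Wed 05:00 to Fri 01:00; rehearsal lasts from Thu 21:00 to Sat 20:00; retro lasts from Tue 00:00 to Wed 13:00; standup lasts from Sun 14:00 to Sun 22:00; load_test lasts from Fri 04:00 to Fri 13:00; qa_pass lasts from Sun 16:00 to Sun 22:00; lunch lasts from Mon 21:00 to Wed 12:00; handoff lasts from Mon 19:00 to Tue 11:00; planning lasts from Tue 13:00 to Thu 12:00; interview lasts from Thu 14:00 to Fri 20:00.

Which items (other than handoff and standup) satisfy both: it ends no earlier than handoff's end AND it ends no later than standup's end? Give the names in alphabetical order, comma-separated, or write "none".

backup, deploy, interview, load_test, lunch, planning, qa_pass, rehearsal, reindex, retro

Conditions: its end is no earlier than handoff's end (X.end >= Tue 11:00) AND its end is no later than standup's end (X.end <= Sun 22:00).
backup: end Sun 21:00 >= Tue 11:00? ✓; end Sun 21:00 <= Sun 22:00? ✓ → yes.
deploy: end Thu 20:00 >= Tue 11:00? ✓; end Thu 20:00 <= Sun 22:00? ✓ → yes.
interview: end Fri 20:00 >= Tue 11:00? ✓; end Fri 20:00 <= Sun 22:00? ✓ → yes.
load_test: end Fri 13:00 >= Tue 11:00? ✓; end Fri 13:00 <= Sun 22:00? ✓ → yes.
lunch: end Wed 12:00 >= Tue 11:00? ✓; end Wed 12:00 <= Sun 22:00? ✓ → yes.
planning: end Thu 12:00 >= Tue 11:00? ✓; end Thu 12:00 <= Sun 22:00? ✓ → yes.
qa_pass: end Sun 22:00 >= Tue 11:00? ✓; end Sun 22:00 <= Sun 22:00? ✓ → yes.
rehearsal: end Sat 20:00 >= Tue 11:00? ✓; end Sat 20:00 <= Sun 22:00? ✓ → yes.
reindex: end Fri 01:00 >= Tue 11:00? ✓; end Fri 01:00 <= Sun 22:00? ✓ → yes.
retro: end Wed 13:00 >= Tue 11:00? ✓; end Wed 13:00 <= Sun 22:00? ✓ → yes.
Result: backup, deploy, interview, load_test, lunch, planning, qa_pass, rehearsal, reindex, retro.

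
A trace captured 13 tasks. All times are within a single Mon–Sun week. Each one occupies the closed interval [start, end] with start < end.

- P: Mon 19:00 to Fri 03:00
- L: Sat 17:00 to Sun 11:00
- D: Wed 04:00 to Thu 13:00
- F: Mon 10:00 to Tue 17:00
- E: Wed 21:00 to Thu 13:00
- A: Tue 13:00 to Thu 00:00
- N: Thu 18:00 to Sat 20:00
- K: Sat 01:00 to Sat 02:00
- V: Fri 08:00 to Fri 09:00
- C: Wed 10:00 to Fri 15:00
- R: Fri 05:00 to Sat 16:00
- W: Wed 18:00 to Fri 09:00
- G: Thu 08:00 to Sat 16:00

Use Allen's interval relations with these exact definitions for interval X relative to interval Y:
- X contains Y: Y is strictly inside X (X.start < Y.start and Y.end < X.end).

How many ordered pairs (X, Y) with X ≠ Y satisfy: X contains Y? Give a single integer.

Checking all 156 ordered pairs for relation 'contains'; matching pairs in alphabetical order:
(C, E): C contains E ✓
(C, V): C contains V ✓
(C, W): C contains W ✓
(G, K): G contains K ✓
(G, V): G contains V ✓
(N, K): N contains K ✓
(N, R): N contains R ✓
(N, V): N contains V ✓
(P, A): P contains A ✓
(P, D): P contains D ✓
(P, E): P contains E ✓
(R, K): R contains K ✓
(R, V): R contains V ✓
(W, E): W contains E ✓
Count: 14.

14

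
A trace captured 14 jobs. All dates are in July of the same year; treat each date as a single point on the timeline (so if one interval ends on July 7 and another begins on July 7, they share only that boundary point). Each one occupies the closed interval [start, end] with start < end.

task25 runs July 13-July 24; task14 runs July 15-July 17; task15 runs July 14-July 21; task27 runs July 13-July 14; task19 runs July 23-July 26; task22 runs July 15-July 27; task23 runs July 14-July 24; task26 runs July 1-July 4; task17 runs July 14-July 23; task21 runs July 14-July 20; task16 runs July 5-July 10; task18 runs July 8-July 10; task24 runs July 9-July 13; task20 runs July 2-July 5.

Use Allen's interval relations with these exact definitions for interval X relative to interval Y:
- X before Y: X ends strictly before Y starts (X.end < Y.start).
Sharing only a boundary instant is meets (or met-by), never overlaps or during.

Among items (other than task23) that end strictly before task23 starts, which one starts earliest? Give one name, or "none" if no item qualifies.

task26

Target task23 = [July 14, July 24].
task14 [July 15, July 17] → during → excluded.
task15 [July 14, July 21] → starts → excluded.
task16 [July 5, July 10] → before → candidate.
task17 [July 14, July 23] → starts → excluded.
task18 [July 8, July 10] → before → candidate.
task19 [July 23, July 26] → overlapped-by → excluded.
task20 [July 2, July 5] → before → candidate.
task21 [July 14, July 20] → starts → excluded.
task22 [July 15, July 27] → overlapped-by → excluded.
task24 [July 9, July 13] → before → candidate.
task25 [July 13, July 24] → finished-by → excluded.
task26 [July 1, July 4] → before → candidate.
task27 [July 13, July 14] → meets → excluded.
Among candidates, earliest start is July 1 → task26.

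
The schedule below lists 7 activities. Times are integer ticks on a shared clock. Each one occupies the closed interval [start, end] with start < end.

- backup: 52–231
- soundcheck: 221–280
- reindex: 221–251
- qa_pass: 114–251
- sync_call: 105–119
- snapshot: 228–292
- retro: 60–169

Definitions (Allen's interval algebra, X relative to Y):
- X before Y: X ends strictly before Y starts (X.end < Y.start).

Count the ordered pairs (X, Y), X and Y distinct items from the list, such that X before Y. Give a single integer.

6

Checking all 42 ordered pairs for relation 'before'; matching pairs in alphabetical order:
(retro, reindex): retro before reindex ✓
(retro, snapshot): retro before snapshot ✓
(retro, soundcheck): retro before soundcheck ✓
(sync_call, reindex): sync_call before reindex ✓
(sync_call, snapshot): sync_call before snapshot ✓
(sync_call, soundcheck): sync_call before soundcheck ✓
Count: 6.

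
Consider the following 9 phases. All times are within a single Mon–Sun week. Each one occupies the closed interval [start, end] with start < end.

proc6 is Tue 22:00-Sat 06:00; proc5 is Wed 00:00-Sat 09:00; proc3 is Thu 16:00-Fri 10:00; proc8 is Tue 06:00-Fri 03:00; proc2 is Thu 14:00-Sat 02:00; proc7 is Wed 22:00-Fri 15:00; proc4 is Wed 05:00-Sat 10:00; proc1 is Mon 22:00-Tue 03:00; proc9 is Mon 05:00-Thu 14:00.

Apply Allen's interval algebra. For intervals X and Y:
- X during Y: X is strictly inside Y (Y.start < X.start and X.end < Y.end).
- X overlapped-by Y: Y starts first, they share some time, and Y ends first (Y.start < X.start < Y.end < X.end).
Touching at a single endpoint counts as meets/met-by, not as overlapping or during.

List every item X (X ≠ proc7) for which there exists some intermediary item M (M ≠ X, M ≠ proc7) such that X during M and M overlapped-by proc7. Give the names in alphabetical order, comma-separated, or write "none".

proc3

Target proc7 = [Wed 22:00, Fri 15:00].
Intermediaries M with M overlapped-by proc7: proc2.
Via proc2 — items with X during proc2: proc3.
Union: proc3.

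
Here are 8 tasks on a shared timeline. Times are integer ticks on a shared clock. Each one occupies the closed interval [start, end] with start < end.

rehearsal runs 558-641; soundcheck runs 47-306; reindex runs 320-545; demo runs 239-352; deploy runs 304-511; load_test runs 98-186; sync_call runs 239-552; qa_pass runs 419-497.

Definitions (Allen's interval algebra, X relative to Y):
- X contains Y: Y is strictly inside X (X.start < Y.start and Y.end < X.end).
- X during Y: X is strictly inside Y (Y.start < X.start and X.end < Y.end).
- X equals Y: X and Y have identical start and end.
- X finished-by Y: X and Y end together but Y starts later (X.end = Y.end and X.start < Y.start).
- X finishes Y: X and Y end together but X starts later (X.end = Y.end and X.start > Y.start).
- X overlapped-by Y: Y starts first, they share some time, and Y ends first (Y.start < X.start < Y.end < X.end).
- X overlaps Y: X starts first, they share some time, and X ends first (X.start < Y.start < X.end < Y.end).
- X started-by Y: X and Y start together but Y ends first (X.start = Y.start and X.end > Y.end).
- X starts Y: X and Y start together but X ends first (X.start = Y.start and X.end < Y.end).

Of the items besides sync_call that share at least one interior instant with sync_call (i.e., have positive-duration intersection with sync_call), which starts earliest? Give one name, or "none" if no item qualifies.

Target sync_call = [239, 552].
demo [239, 352] → starts → candidate.
deploy [304, 511] → during → candidate.
load_test [98, 186] → before → excluded.
qa_pass [419, 497] → during → candidate.
rehearsal [558, 641] → after → excluded.
reindex [320, 545] → during → candidate.
soundcheck [47, 306] → overlaps → candidate.
Among candidates, earliest start is 47 → soundcheck.

soundcheck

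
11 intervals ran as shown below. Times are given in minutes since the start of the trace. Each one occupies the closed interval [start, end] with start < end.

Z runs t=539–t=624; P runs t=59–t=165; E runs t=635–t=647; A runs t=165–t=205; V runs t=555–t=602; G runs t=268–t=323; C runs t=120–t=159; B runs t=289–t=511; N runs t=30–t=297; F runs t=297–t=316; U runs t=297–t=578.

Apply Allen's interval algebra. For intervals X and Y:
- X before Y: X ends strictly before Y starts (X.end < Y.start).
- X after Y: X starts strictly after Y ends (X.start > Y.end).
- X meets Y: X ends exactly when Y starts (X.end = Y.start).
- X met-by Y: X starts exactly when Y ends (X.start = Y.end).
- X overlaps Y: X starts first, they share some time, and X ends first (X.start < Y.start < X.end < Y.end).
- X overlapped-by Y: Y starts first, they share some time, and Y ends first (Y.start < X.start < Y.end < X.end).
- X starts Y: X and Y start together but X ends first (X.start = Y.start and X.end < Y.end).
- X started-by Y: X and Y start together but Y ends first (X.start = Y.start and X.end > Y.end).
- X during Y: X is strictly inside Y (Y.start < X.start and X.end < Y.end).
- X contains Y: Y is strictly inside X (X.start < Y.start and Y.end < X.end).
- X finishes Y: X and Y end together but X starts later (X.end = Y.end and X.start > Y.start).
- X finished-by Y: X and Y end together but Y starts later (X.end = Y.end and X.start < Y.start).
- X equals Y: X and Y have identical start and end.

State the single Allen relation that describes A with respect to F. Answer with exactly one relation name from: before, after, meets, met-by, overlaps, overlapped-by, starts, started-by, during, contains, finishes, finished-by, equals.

A = [t=165, t=205]; F = [t=297, t=316].
Compare endpoints: A.start < F.start, A.start < F.end, A.end < F.start, A.end < F.end.
That pattern is 'before'.

before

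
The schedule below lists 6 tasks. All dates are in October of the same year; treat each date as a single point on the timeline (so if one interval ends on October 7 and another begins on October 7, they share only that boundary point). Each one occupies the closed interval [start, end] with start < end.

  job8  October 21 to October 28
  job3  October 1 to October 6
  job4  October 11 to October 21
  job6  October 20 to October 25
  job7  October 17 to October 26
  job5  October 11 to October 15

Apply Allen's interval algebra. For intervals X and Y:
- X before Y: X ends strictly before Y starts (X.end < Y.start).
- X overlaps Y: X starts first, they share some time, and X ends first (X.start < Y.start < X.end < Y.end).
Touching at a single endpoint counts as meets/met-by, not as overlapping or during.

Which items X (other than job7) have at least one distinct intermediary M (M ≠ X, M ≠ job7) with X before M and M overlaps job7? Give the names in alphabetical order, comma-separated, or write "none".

Target job7 = [October 17, October 26].
Intermediaries M with M overlaps job7: job4.
Via job4 — items with X before job4: job3.
Union: job3.

job3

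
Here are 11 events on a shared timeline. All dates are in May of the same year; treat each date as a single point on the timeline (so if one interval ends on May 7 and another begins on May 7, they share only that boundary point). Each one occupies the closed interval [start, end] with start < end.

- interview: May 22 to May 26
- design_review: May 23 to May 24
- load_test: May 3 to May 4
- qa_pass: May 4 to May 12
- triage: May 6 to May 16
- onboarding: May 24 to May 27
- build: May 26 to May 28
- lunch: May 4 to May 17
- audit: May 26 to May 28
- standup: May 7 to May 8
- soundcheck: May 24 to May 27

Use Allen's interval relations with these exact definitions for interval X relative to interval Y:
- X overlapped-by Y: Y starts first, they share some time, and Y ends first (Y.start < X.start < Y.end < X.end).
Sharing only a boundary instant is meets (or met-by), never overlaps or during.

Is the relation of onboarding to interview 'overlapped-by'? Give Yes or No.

Yes

onboarding = [May 24, May 27], interview = [May 22, May 26].
Actual relation of onboarding to interview: overlapped-by.
Asked whether 'overlapped-by' holds → Yes.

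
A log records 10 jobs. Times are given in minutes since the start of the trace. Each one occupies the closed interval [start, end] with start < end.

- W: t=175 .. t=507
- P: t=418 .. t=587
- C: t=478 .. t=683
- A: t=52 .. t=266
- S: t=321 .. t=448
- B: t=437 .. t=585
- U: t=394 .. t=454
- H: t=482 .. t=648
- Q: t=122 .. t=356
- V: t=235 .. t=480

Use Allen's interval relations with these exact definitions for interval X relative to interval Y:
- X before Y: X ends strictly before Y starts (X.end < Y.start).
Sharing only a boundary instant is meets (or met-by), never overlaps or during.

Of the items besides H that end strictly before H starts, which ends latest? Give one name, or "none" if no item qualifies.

V

Target H = [t=482, t=648].
A [t=52, t=266] → before → candidate.
B [t=437, t=585] → overlaps → excluded.
C [t=478, t=683] → contains → excluded.
P [t=418, t=587] → overlaps → excluded.
Q [t=122, t=356] → before → candidate.
S [t=321, t=448] → before → candidate.
U [t=394, t=454] → before → candidate.
V [t=235, t=480] → before → candidate.
W [t=175, t=507] → overlaps → excluded.
Among candidates, latest end is t=480 → V.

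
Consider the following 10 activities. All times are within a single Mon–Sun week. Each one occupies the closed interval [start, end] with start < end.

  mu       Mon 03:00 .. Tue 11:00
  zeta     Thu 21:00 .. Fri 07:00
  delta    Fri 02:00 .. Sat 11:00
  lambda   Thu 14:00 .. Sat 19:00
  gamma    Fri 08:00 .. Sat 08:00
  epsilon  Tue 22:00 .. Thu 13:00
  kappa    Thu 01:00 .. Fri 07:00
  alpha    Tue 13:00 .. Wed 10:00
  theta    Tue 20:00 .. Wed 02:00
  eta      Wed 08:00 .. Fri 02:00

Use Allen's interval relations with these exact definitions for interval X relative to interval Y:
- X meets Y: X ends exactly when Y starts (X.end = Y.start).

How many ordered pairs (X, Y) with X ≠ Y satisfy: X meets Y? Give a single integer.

1

Checking all 90 ordered pairs for relation 'meets'; matching pairs in alphabetical order:
(eta, delta): eta meets delta ✓
Count: 1.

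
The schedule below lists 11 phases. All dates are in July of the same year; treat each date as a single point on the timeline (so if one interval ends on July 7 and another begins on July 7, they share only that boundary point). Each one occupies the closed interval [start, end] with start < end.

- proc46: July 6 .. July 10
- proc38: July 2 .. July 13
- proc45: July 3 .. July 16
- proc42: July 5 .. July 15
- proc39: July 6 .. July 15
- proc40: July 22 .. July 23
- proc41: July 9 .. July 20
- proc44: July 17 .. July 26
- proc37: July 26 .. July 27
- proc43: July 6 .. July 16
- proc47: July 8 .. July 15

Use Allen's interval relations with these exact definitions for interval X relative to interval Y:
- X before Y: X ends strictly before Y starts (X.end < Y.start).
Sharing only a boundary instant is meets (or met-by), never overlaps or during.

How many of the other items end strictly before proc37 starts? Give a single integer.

9

Target proc37 = [July 26, July 27].
proc38 [July 2, July 13] → before → counts.
proc39 [July 6, July 15] → before → counts.
proc40 [July 22, July 23] → before → counts.
proc41 [July 9, July 20] → before → counts.
proc42 [July 5, July 15] → before → counts.
proc43 [July 6, July 16] → before → counts.
proc44 [July 17, July 26] → meets → no.
proc45 [July 3, July 16] → before → counts.
proc46 [July 6, July 10] → before → counts.
proc47 [July 8, July 15] → before → counts.
Total: 9.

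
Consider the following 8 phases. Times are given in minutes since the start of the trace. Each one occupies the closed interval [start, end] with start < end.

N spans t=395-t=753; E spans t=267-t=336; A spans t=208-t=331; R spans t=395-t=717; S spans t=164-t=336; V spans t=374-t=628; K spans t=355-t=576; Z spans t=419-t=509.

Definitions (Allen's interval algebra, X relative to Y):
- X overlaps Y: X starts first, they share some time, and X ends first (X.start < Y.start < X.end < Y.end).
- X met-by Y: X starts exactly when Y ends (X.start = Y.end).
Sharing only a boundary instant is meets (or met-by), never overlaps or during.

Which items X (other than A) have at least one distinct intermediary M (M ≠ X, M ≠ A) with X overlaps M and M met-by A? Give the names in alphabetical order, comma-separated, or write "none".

none

Target A = [t=208, t=331].
Intermediaries M with M met-by A: none.
Union: none.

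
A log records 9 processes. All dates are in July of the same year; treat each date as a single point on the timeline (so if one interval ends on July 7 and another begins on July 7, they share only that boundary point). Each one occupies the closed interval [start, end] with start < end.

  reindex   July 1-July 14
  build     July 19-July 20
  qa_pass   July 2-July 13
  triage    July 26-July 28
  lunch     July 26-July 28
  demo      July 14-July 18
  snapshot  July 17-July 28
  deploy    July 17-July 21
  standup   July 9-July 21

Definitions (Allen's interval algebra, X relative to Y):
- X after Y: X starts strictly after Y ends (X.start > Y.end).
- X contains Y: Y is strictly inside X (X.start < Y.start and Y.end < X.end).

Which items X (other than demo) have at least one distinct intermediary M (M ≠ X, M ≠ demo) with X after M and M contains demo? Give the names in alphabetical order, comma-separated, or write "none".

Target demo = [July 14, July 18].
Intermediaries M with M contains demo: standup.
Via standup — items with X after standup: lunch, triage.
Union: lunch, triage.

lunch, triage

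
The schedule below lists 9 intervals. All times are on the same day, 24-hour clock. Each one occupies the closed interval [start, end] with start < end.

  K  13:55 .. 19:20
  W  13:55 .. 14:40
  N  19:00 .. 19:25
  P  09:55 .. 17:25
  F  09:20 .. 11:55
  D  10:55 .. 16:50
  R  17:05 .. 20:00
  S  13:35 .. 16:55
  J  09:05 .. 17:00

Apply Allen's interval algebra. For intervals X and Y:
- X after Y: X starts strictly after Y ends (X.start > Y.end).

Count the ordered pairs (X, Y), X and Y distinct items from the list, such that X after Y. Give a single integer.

14

Checking all 72 ordered pairs for relation 'after'; matching pairs in alphabetical order:
(K, F): K after F ✓
(N, D): N after D ✓
(N, F): N after F ✓
(N, J): N after J ✓
(N, P): N after P ✓
(N, S): N after S ✓
(N, W): N after W ✓
(R, D): R after D ✓
(R, F): R after F ✓
(R, J): R after J ✓
(R, S): R after S ✓
(R, W): R after W ✓
(S, F): S after F ✓
(W, F): W after F ✓
Count: 14.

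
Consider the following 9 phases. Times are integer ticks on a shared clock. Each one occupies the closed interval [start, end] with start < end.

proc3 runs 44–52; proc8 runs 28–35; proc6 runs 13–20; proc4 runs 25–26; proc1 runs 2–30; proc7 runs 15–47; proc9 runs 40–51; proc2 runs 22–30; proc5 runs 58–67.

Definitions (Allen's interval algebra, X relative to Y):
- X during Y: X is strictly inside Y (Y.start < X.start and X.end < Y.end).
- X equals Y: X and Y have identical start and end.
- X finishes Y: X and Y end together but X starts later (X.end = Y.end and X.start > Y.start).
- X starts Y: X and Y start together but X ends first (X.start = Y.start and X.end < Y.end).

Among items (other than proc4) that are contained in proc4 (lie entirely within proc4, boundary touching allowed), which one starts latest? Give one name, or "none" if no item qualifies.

Target proc4 = [25, 26].
proc1 [2, 30] → contains → excluded.
proc2 [22, 30] → contains → excluded.
proc3 [44, 52] → after → excluded.
proc5 [58, 67] → after → excluded.
proc6 [13, 20] → before → excluded.
proc7 [15, 47] → contains → excluded.
proc8 [28, 35] → after → excluded.
proc9 [40, 51] → after → excluded.
No candidates → none.

none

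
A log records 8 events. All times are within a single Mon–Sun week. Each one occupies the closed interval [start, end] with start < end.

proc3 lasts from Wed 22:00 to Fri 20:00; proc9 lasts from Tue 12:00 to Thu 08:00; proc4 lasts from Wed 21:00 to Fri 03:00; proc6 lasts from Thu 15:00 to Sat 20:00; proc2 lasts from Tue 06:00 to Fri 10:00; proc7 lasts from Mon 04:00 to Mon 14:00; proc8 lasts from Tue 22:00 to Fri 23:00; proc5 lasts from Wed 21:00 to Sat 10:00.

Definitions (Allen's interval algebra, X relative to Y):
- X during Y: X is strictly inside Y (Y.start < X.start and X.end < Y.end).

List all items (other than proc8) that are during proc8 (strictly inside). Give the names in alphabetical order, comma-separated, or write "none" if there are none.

Target proc8 = [Tue 22:00, Fri 23:00].
proc2 [Tue 06:00, Fri 10:00] → overlaps → no.
proc3 [Wed 22:00, Fri 20:00] → during → yes.
proc4 [Wed 21:00, Fri 03:00] → during → yes.
proc5 [Wed 21:00, Sat 10:00] → overlapped-by → no.
proc6 [Thu 15:00, Sat 20:00] → overlapped-by → no.
proc7 [Mon 04:00, Mon 14:00] → before → no.
proc9 [Tue 12:00, Thu 08:00] → overlaps → no.
Result: proc3, proc4.

proc3, proc4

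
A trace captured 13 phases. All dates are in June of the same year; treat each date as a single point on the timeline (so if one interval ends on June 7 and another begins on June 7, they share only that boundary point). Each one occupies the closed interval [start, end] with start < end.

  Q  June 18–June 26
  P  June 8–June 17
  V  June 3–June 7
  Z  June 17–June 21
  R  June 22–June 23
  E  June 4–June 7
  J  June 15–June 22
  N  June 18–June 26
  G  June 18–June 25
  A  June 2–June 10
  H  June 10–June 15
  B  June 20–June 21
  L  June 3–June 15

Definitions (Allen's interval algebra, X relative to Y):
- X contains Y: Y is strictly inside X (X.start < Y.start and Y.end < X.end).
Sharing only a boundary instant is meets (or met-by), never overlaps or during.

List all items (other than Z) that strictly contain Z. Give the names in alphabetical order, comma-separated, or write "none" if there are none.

Target Z = [June 17, June 21].
A [June 2, June 10] → before → no.
B [June 20, June 21] → finishes → no.
E [June 4, June 7] → before → no.
G [June 18, June 25] → overlapped-by → no.
H [June 10, June 15] → before → no.
J [June 15, June 22] → contains → yes.
L [June 3, June 15] → before → no.
N [June 18, June 26] → overlapped-by → no.
P [June 8, June 17] → meets → no.
Q [June 18, June 26] → overlapped-by → no.
R [June 22, June 23] → after → no.
V [June 3, June 7] → before → no.
Result: J.

J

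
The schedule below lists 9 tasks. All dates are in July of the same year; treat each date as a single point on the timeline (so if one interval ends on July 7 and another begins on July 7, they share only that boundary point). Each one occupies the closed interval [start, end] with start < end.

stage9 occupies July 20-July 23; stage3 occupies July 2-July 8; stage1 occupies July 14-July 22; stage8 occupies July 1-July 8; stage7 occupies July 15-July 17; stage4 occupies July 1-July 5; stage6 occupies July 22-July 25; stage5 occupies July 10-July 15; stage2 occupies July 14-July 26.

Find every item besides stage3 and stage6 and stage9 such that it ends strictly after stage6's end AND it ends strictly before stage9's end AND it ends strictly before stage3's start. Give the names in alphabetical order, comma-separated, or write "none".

none

Conditions: its end is strictly after stage6's end (X.end > July 25) AND its end is strictly before stage9's end (X.end < July 23) AND its end is strictly before stage3's start (X.end < July 2).
stage1: end July 22 > July 25? ✗; end July 22 < July 23? ✓; end July 22 < July 2? ✗ → no.
stage2: end July 26 > July 25? ✓; end July 26 < July 23? ✗; end July 26 < July 2? ✗ → no.
stage4: end July 5 > July 25? ✗; end July 5 < July 23? ✓; end July 5 < July 2? ✗ → no.
stage5: end July 15 > July 25? ✗; end July 15 < July 23? ✓; end July 15 < July 2? ✗ → no.
stage7: end July 17 > July 25? ✗; end July 17 < July 23? ✓; end July 17 < July 2? ✗ → no.
stage8: end July 8 > July 25? ✗; end July 8 < July 23? ✓; end July 8 < July 2? ✗ → no.
Result: none.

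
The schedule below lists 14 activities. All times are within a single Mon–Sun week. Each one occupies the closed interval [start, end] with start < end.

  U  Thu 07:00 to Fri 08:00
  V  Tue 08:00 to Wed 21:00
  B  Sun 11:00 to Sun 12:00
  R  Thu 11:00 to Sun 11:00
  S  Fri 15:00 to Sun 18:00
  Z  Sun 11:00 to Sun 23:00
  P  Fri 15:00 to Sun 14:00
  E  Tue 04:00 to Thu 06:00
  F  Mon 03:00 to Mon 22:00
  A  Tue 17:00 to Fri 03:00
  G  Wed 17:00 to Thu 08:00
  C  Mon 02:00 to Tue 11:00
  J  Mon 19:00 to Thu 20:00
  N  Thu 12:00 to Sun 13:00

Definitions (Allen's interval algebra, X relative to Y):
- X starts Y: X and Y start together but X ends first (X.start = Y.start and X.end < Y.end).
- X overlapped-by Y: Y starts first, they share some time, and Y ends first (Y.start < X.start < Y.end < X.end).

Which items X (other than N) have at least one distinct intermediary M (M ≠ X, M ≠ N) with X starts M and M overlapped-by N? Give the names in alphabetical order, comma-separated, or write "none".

Target N = [Thu 12:00, Sun 13:00].
Intermediaries M with M overlapped-by N: P, S, Z.
Via P — items with X starts P: none.
Via S — items with X starts S: P.
Via Z — items with X starts Z: B.
Union: B, P.

B, P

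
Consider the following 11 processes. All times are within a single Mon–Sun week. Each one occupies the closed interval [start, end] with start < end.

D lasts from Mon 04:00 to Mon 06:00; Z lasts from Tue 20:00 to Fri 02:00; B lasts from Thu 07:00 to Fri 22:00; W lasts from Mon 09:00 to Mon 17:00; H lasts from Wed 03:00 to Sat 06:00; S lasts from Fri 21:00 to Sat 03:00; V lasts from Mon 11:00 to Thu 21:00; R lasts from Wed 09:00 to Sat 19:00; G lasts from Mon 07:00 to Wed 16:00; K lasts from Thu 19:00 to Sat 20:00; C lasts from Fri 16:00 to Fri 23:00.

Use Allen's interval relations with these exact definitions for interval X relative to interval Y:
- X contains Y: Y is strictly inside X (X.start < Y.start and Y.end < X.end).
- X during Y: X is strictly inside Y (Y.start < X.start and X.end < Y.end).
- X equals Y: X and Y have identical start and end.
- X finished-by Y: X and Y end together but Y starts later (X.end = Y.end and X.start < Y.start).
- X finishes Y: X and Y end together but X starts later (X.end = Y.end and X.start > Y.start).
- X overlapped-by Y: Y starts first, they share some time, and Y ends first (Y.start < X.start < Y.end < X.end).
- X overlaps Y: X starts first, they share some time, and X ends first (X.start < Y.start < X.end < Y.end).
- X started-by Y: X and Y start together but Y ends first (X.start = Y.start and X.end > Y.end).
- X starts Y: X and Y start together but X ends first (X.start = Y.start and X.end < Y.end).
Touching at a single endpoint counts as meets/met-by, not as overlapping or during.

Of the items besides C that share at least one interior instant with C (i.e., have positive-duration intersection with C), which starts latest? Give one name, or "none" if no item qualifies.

Target C = [Fri 16:00, Fri 23:00].
B [Thu 07:00, Fri 22:00] → overlaps → candidate.
D [Mon 04:00, Mon 06:00] → before → excluded.
G [Mon 07:00, Wed 16:00] → before → excluded.
H [Wed 03:00, Sat 06:00] → contains → candidate.
K [Thu 19:00, Sat 20:00] → contains → candidate.
R [Wed 09:00, Sat 19:00] → contains → candidate.
S [Fri 21:00, Sat 03:00] → overlapped-by → candidate.
V [Mon 11:00, Thu 21:00] → before → excluded.
W [Mon 09:00, Mon 17:00] → before → excluded.
Z [Tue 20:00, Fri 02:00] → before → excluded.
Among candidates, latest start is Fri 21:00 → S.

S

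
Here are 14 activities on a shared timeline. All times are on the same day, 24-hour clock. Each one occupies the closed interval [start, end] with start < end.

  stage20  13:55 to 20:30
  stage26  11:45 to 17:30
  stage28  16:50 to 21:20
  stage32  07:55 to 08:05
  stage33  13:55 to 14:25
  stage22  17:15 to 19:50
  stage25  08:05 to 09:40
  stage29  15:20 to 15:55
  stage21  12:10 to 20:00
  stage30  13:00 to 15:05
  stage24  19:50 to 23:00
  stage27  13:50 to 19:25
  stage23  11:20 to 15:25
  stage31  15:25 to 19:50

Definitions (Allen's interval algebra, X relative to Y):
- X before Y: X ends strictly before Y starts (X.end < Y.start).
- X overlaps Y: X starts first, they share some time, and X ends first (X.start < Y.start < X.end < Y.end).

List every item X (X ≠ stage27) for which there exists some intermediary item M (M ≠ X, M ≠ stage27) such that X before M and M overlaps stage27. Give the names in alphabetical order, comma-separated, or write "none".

stage25, stage32

Target stage27 = [13:50, 19:25].
Intermediaries M with M overlaps stage27: stage23, stage26, stage30.
Via stage23 — items with X before stage23: stage25, stage32.
Via stage26 — items with X before stage26: stage25, stage32.
Via stage30 — items with X before stage30: stage25, stage32.
Union: stage25, stage32.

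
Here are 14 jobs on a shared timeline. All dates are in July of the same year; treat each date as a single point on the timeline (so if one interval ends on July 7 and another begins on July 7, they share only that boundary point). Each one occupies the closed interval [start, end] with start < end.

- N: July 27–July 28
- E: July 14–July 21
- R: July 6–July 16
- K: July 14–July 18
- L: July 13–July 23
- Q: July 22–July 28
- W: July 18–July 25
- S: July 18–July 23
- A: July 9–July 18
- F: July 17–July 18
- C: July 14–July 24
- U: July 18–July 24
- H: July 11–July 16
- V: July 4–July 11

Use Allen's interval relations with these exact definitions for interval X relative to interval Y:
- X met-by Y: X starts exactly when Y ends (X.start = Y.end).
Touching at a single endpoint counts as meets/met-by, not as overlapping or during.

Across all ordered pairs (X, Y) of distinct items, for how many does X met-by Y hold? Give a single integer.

10

Checking all 182 ordered pairs for relation 'met-by'; matching pairs in alphabetical order:
(H, V): H met-by V ✓
(S, A): S met-by A ✓
(S, F): S met-by F ✓
(S, K): S met-by K ✓
(U, A): U met-by A ✓
(U, F): U met-by F ✓
(U, K): U met-by K ✓
(W, A): W met-by A ✓
(W, F): W met-by F ✓
(W, K): W met-by K ✓
Count: 10.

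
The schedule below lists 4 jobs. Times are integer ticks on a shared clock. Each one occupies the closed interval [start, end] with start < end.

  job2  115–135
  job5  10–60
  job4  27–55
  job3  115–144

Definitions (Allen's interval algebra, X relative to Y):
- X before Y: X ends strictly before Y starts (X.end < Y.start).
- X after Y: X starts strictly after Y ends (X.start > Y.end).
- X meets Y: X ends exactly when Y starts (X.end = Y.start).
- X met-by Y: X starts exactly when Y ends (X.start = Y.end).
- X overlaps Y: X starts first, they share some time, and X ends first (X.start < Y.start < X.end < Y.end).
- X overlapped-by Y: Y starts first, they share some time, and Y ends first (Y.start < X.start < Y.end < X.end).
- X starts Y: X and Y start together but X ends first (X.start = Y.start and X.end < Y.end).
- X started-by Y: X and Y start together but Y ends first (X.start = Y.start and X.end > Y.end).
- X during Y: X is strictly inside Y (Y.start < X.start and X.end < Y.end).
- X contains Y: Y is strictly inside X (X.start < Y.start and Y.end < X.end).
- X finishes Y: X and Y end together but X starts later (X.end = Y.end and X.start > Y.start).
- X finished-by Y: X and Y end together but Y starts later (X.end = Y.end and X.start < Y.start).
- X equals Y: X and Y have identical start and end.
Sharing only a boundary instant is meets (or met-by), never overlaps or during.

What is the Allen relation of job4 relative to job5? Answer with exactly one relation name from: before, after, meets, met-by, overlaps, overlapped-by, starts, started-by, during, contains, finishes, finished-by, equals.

during

job4 = [27, 55]; job5 = [10, 60].
Compare endpoints: job4.start > job5.start, job4.start < job5.end, job4.end > job5.start, job4.end < job5.end.
That pattern is 'during'.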